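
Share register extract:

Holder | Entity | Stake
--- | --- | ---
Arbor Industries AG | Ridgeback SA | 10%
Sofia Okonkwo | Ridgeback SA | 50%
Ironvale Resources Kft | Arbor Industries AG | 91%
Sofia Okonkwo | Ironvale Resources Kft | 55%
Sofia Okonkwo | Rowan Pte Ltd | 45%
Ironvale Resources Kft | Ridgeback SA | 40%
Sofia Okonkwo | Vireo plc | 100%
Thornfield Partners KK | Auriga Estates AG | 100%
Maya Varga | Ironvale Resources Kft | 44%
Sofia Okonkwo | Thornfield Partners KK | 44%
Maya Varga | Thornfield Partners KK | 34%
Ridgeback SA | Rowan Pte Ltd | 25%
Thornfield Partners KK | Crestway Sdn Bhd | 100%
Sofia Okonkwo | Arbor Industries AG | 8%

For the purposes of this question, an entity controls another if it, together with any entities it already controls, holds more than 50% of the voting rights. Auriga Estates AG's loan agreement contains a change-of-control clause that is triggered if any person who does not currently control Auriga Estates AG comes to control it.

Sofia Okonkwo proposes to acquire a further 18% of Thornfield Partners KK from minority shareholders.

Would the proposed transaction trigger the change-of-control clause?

The purchase changes only Sofia's holdings, so Sofia is the only person who could newly come to control Auriga.
Sofia holds 55% of Ironvale, so Sofia controls Ironvale.
Sofia and Ironvale together hold 8% + 91% = 99% of Arbor, so Sofia controls Arbor.
Ironvale and Sofia and Arbor together hold 40% + 50% + 10% = 100% of Ridgeback, so Sofia controls Ridgeback.
Sofia holds 100% of Vireo, so Sofia controls Vireo.
Sofia and Ridgeback together hold 45% + 25% = 70% of Rowan, so Sofia controls Rowan.
Neither Sofia nor any entity Sofia controls holds any voting interest in Auriga.
So before the transaction, Sofia does not control Auriga.
After the purchase, Sofia's direct stake in Thornfield rises to 44% + 18% = 62%.
Sofia holds 62% of Thornfield, so Sofia controls Thornfield.
Thornfield holds 100% of Auriga, so Sofia controls Auriga.
Sofia did not control Auriga before and does after, so the clause is triggered.

Yes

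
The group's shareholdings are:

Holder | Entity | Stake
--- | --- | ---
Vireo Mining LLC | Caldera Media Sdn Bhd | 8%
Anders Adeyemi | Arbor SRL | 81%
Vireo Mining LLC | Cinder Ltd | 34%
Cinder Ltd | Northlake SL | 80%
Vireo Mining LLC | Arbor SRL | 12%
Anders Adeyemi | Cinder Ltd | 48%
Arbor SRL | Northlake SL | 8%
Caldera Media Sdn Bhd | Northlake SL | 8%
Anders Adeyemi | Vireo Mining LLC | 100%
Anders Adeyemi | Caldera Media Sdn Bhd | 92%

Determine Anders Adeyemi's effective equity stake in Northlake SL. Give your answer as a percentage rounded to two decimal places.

Anders reaches Northlake along 6 paths.
Via Vireo → Cinder: 100% × 34% × 80% = 27.2%.
Via Cinder: 48% × 80% = 38.4%.
Via Vireo → Caldera: 100% × 8% × 8% = 0.64%.
Via Caldera: 92% × 8% = 7.36%.
Via Vireo → Arbor: 100% × 12% × 8% = 0.96%.
Via Arbor: 81% × 8% = 6.48%.
Total: 27.2% + 38.4% + 0.64% + 7.36% + 0.96% + 6.48% = 81.04%.

81.04%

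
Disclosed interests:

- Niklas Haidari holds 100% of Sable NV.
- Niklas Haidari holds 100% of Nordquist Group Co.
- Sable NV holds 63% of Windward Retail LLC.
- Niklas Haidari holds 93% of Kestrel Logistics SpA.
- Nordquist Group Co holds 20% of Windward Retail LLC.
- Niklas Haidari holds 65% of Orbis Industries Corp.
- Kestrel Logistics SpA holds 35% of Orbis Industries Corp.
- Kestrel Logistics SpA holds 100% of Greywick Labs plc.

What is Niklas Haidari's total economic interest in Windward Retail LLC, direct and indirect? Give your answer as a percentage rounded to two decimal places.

Niklas reaches Windward along 2 paths.
Via Sable: 100% × 63% = 63%.
Via Nordquist: 100% × 20% = 20%.
Total: 63% + 20% = 83%.
Rounded: 83.00%.

83.00%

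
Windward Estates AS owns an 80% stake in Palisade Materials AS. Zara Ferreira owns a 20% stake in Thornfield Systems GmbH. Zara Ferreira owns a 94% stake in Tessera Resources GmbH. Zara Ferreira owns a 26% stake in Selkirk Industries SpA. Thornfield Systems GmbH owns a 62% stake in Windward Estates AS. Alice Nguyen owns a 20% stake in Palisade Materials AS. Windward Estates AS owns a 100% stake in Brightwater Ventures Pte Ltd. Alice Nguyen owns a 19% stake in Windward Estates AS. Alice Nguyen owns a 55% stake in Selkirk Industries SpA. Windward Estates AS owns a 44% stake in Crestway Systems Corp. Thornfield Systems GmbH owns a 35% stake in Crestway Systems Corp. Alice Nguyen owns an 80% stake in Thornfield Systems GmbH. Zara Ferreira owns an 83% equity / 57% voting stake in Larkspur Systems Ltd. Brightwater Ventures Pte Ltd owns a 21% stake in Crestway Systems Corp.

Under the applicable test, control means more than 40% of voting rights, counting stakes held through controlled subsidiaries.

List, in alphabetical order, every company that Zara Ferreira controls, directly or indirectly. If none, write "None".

Zara holds 57% of Larkspur, so Zara controls Larkspur.
Zara holds 94% of Tessera, so Zara controls Tessera.
No other company's threshold is met.

Larkspur Systems Ltd, Tessera Resources GmbH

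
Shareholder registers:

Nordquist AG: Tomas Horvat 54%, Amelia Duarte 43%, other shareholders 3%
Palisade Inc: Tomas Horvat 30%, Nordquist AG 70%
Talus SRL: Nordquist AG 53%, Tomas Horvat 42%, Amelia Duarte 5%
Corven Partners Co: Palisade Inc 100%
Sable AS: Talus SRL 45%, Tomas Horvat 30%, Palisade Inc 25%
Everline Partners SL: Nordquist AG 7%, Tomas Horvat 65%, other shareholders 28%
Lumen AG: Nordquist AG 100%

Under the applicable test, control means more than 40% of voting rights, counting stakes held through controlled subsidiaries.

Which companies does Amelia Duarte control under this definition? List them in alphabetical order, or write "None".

Amelia holds 43% of Nordquist, so Amelia controls Nordquist.
Nordquist holds 70% of Palisade, so Amelia controls Palisade.
Nordquist and Amelia together hold 53% + 5% = 58% of Talus, so Amelia controls Talus.
Palisade holds 100% of Corven, so Amelia controls Corven.
Talus and Palisade together hold 45% + 25% = 70% of Sable, so Amelia controls Sable.
Nordquist holds 100% of Lumen, so Amelia controls Lumen.
No other company's threshold is met.

Corven Partners Co, Lumen AG, Nordquist AG, Palisade Inc, Sable AS, Talus SRL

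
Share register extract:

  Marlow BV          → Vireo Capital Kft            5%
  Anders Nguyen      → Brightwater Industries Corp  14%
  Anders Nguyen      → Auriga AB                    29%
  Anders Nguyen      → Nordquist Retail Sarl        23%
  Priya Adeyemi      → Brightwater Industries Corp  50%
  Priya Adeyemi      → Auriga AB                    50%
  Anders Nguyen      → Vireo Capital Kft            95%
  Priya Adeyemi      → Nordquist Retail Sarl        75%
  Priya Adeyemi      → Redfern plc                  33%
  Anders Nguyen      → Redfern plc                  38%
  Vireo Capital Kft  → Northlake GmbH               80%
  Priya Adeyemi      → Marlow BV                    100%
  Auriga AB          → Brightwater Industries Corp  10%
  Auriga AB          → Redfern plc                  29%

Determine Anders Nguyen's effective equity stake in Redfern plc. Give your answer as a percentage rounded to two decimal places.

46.41%

Anders reaches Redfern along 2 paths.
Direct stake: 38% = 38%.
Via Auriga: 29% × 29% = 8.41%.
Total: 38% + 8.41% = 46.41%.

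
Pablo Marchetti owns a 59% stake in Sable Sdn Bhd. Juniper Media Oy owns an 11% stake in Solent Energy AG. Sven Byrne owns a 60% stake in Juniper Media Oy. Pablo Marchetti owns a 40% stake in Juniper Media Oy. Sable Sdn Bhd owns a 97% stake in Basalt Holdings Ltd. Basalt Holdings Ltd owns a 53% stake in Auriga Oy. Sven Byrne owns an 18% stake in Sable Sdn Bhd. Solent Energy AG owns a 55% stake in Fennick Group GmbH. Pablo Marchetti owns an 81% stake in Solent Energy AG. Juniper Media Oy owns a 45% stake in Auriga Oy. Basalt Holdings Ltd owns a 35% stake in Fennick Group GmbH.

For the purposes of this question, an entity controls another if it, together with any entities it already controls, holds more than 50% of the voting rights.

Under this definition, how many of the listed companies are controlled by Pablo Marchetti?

5

Pablo holds 59% of Sable, so Pablo controls Sable.
Sable holds 97% of Basalt, so Pablo controls Basalt.
Basalt holds 53% of Auriga, so Pablo controls Auriga.
Pablo holds 81% of Solent, so Pablo controls Solent.
Solent and Basalt together hold 55% + 35% = 90% of Fennick, so Pablo controls Fennick.
No other company's threshold is met.
Pablo controls 5 companies.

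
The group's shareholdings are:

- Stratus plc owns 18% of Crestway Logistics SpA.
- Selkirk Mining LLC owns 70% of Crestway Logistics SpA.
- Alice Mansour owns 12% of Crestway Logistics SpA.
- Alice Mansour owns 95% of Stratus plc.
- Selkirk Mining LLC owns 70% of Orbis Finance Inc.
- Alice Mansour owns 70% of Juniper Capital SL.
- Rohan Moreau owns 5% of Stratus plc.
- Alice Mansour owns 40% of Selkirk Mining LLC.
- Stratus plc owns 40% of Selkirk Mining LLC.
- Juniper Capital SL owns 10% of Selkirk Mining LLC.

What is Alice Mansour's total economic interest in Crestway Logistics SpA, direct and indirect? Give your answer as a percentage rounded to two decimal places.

88.60%

Alice reaches Crestway along 5 paths.
Direct stake: 12% = 12%.
Via Selkirk: 40% × 70% = 28%.
Via Stratus → Selkirk: 95% × 40% × 70% = 26.6%.
Via Juniper → Selkirk: 70% × 10% × 70% = 4.9%.
Via Stratus: 95% × 18% = 17.1%.
Total: 12% + 28% + 26.6% + 4.9% + 17.1% = 88.6%.
Rounded: 88.60%.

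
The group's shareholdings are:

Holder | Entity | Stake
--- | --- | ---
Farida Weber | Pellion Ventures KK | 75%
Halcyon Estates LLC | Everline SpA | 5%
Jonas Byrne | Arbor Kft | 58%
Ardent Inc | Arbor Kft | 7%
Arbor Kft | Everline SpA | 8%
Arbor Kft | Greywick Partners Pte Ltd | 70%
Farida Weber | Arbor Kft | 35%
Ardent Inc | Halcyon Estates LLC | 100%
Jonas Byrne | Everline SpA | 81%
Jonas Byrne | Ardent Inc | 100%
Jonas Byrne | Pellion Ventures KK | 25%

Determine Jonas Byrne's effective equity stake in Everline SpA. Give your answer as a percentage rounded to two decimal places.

Jonas reaches Everline along 4 paths.
Via Ardent → Halcyon: 100% × 100% × 5% = 5%.
Via Ardent → Arbor: 100% × 7% × 8% = 0.56%.
Via Arbor: 58% × 8% = 4.64%.
Direct stake: 81% = 81%.
Total: 5% + 0.56% + 4.64% + 81% = 91.2%.
Rounded: 91.20%.

91.20%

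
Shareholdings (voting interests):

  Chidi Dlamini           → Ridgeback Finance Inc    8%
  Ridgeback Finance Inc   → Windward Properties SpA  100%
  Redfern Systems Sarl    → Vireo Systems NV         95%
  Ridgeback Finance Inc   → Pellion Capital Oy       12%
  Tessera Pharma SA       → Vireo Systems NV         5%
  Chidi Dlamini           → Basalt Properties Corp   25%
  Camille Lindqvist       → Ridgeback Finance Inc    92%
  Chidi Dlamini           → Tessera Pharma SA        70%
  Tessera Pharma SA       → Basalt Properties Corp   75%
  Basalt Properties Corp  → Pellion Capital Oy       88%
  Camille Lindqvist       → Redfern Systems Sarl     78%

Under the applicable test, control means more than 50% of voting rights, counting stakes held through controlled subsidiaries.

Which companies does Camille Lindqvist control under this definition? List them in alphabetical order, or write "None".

Camille holds 92% of Ridgeback, so Camille controls Ridgeback.
Camille holds 78% of Redfern, so Camille controls Redfern.
Ridgeback holds 100% of Windward, so Camille controls Windward.
Redfern holds 95% of Vireo, so Camille controls Vireo.
No other company's threshold is met.

Redfern Systems Sarl, Ridgeback Finance Inc, Vireo Systems NV, Windward Properties SpA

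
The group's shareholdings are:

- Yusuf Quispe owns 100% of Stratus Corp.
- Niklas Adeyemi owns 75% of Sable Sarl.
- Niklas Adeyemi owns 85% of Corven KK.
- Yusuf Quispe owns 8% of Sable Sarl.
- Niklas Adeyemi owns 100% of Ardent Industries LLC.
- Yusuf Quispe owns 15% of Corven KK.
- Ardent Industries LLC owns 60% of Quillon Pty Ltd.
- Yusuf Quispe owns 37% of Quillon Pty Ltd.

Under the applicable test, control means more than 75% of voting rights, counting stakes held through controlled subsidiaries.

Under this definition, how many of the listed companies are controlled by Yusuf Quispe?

Yusuf holds 100% of Stratus, so Yusuf controls Stratus.
No other company's threshold is met.
Yusuf controls 1 company.

1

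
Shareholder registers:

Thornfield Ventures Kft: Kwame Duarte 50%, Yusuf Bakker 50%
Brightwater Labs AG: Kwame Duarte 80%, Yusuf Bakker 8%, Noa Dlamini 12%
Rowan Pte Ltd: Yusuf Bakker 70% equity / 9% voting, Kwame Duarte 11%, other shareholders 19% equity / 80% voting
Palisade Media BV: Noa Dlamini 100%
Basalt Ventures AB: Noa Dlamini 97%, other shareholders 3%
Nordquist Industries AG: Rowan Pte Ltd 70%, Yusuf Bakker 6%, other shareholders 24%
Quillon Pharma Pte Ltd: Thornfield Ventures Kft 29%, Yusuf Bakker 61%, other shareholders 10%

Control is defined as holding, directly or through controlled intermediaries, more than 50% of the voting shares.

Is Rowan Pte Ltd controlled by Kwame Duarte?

Kwame holds 80% of Brightwater, so Kwame controls Brightwater.
In Rowan, Kwame's side holds only 11%, not > 50%.
So Kwame does not control Rowan.

No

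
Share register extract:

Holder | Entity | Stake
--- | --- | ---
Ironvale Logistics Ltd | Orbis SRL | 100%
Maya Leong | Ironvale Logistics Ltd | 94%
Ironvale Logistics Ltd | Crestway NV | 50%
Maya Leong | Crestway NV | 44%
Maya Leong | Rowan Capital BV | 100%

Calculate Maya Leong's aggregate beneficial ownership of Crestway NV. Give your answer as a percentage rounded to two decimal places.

Maya reaches Crestway along 2 paths.
Via Ironvale: 94% × 50% = 47%.
Direct stake: 44% = 44%.
Total: 47% + 44% = 91%.
Rounded: 91.00%.

91.00%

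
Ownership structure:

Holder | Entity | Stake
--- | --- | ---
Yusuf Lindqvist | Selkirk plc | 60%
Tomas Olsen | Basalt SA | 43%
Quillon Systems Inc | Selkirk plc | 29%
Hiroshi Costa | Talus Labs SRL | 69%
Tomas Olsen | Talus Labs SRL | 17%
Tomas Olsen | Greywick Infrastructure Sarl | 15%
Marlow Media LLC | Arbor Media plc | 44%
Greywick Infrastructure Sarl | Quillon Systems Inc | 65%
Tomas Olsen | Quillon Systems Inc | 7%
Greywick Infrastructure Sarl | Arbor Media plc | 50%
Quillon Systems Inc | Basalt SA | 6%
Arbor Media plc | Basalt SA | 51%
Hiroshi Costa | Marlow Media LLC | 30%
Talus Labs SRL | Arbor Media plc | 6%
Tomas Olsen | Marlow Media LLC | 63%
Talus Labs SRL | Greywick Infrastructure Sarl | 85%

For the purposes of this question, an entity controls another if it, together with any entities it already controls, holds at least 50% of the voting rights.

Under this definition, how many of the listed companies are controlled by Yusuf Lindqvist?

Yusuf holds 60% of Selkirk, so Yusuf controls Selkirk.
No other company's threshold is met.
Yusuf controls 1 company.

1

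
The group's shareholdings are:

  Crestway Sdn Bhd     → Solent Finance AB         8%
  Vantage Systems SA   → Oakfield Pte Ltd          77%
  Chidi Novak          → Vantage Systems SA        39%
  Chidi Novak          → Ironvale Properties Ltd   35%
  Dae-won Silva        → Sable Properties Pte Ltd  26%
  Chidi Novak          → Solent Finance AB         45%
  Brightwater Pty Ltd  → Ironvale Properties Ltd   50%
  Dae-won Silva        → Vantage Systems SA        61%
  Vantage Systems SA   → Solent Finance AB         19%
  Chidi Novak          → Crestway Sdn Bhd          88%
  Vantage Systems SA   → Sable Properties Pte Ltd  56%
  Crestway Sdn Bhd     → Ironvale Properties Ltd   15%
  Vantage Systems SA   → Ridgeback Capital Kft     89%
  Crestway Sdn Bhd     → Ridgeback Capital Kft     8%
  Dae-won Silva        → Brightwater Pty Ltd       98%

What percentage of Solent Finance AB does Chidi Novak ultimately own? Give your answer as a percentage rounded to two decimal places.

59.45%

Chidi reaches Solent along 3 paths.
Via Vantage: 39% × 19% = 7.41%.
Via Crestway: 88% × 8% = 7.04%.
Direct stake: 45% = 45%.
Total: 7.41% + 7.04% + 45% = 59.45%.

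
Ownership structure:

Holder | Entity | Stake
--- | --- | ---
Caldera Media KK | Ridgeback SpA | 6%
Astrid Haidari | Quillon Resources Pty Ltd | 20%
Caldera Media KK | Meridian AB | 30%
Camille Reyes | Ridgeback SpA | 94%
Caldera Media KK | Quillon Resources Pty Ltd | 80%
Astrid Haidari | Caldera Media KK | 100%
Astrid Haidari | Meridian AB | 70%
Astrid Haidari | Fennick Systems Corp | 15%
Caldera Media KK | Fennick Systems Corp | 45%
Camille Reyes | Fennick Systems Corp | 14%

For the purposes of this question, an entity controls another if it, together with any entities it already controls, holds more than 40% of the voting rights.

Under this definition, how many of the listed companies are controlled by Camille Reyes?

1

Camille holds 94% of Ridgeback, so Camille controls Ridgeback.
No other company's threshold is met.
Camille controls 1 company.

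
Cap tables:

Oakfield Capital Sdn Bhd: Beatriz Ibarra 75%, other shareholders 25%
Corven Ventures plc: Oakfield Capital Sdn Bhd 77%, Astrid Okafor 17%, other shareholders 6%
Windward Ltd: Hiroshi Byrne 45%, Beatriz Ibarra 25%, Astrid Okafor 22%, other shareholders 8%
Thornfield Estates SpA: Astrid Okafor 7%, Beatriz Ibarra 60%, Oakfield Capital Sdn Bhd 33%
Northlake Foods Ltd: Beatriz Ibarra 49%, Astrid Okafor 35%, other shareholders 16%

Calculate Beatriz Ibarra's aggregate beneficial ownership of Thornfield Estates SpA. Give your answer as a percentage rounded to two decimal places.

84.75%

Beatriz reaches Thornfield along 2 paths.
Direct stake: 60% = 60%.
Via Oakfield: 75% × 33% = 24.75%.
Total: 60% + 24.75% = 84.75%.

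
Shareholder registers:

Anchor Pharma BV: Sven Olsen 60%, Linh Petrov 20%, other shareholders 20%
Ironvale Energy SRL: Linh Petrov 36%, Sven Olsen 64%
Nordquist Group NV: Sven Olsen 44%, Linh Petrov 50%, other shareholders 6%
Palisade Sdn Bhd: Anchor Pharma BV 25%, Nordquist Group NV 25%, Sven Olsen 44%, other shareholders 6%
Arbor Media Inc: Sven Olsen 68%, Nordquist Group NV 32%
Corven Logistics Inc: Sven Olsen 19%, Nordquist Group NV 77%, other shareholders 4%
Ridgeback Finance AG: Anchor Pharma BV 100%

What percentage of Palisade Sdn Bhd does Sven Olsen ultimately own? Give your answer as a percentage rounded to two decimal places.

Sven reaches Palisade along 3 paths.
Via Anchor: 60% × 25% = 15%.
Via Nordquist: 44% × 25% = 11%.
Direct stake: 44% = 44%.
Total: 15% + 11% + 44% = 70%.
Rounded: 70.00%.

70.00%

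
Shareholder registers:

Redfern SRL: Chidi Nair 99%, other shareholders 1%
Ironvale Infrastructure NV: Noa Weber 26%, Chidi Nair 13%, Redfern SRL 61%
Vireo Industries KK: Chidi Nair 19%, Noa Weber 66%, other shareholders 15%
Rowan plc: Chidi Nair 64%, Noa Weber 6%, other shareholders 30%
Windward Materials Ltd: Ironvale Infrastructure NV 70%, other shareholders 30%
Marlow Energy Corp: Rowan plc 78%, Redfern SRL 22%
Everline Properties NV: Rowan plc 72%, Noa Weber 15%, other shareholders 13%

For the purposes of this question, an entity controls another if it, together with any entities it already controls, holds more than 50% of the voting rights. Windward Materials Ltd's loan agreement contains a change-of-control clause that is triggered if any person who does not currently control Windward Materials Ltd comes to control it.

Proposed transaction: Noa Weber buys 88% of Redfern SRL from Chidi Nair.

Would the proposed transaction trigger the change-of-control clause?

The purchase adds only to Noa's holdings (Chidi's stake shrinks), so Noa is the only person who could newly come to control Windward.
Noa holds 66% of Vireo, so Noa controls Vireo.
Neither Noa nor any entity Noa controls holds any voting interest in Windward.
So before the transaction, Noa does not control Windward.
After the purchase, Noa holds 88% of Redfern directly, and Chidi's stake falls to 11%.
Noa holds 88% of Redfern, so Noa controls Redfern.
Noa and Redfern together hold 26% + 61% = 87% of Ironvale, so Noa controls Ironvale.
Ironvale holds 70% of Windward, so Noa controls Windward.
Noa did not control Windward before and does after, so the clause is triggered.

Yes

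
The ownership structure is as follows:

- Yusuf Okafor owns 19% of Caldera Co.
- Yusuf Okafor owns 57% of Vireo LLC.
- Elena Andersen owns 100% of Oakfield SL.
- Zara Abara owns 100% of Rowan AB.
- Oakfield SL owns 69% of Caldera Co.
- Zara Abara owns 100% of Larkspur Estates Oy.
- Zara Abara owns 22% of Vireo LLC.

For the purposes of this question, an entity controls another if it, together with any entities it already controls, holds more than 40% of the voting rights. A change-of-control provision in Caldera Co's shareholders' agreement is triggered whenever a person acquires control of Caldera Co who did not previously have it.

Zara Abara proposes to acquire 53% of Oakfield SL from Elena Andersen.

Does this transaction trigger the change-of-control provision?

Yes

The purchase adds only to Zara's holdings (Elena's stake shrinks), so Zara is the only person who could newly come to control Caldera.
Zara holds 100% of Rowan, so Zara controls Rowan.
Zara holds 100% of Larkspur, so Zara controls Larkspur.
Neither Zara nor any entity Zara controls holds any voting interest in Caldera.
So before the transaction, Zara does not control Caldera.
After the purchase, Zara holds 53% of Oakfield directly, and Elena's stake falls to 47%.
Zara holds 53% of Oakfield, so Zara controls Oakfield.
Oakfield holds 69% of Caldera, so Zara controls Caldera.
Zara did not control Caldera before and does after, so the clause is triggered.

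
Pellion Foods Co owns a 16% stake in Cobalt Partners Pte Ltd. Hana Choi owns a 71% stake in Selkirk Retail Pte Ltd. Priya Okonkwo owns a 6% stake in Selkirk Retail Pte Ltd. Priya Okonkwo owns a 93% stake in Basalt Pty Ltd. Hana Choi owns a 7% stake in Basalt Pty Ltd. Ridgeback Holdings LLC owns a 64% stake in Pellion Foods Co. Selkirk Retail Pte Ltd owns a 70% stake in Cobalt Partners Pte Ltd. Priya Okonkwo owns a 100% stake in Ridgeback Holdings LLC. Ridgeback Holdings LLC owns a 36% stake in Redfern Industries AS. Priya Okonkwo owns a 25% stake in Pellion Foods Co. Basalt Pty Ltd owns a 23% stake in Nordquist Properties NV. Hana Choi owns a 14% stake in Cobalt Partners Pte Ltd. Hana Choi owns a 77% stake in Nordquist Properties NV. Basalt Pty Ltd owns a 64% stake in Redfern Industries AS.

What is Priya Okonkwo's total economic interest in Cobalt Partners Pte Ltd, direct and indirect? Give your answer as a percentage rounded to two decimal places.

Priya reaches Cobalt along 3 paths.
Via Ridgeback → Pellion: 100% × 64% × 16% = 10.24%.
Via Pellion: 25% × 16% = 4%.
Via Selkirk: 6% × 70% = 4.2%.
Total: 10.24% + 4% + 4.2% = 18.44%.

18.44%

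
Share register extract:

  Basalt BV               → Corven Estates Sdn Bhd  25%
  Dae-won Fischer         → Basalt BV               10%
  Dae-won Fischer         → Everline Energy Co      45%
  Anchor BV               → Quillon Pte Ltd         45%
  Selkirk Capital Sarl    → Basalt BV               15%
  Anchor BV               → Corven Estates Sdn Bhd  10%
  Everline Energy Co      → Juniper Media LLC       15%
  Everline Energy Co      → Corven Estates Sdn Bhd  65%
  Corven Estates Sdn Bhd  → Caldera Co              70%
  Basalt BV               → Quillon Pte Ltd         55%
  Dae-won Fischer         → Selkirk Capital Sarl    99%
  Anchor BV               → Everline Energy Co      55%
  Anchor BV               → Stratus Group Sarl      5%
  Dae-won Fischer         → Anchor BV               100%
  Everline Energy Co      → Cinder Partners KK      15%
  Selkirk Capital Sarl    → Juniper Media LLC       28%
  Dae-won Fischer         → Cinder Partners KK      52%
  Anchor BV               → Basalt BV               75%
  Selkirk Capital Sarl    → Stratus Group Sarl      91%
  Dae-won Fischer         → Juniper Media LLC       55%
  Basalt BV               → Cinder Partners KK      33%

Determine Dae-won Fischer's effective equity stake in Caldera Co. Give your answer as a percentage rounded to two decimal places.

Dae-won reaches Caldera along 6 paths.
Via Anchor → Everline → Corven: 100% × 55% × 65% × 70% = 25.025%.
Via Everline → Corven: 45% × 65% × 70% = 20.475%.
Via Selkirk → Basalt → Corven: 99% × 15% × 25% × 70% = 2.59875%.
Via Basalt → Corven: 10% × 25% × 70% = 1.75%.
Via Anchor → Basalt → Corven: 100% × 75% × 25% × 70% = 13.125%.
Via Anchor → Corven: 100% × 10% × 70% = 7%.
Total: 25.025% + 20.475% + 2.59875% + 1.75% + 13.125% + 7% = 69.97375%.
Rounded: 69.97%.

69.97%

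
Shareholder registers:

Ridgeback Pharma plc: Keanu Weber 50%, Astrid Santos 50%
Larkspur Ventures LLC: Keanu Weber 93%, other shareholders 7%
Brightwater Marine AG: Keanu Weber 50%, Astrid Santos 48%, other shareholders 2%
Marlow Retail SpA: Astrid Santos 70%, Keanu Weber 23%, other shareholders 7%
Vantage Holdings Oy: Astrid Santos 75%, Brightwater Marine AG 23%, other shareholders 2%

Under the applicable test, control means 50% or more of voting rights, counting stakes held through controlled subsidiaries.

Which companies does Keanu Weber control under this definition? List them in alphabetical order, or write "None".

Keanu holds 50% of Ridgeback, so Keanu controls Ridgeback.
Keanu holds 93% of Larkspur, so Keanu controls Larkspur.
Keanu holds 50% of Brightwater, so Keanu controls Brightwater.
No other company's threshold is met.

Brightwater Marine AG, Larkspur Ventures LLC, Ridgeback Pharma plc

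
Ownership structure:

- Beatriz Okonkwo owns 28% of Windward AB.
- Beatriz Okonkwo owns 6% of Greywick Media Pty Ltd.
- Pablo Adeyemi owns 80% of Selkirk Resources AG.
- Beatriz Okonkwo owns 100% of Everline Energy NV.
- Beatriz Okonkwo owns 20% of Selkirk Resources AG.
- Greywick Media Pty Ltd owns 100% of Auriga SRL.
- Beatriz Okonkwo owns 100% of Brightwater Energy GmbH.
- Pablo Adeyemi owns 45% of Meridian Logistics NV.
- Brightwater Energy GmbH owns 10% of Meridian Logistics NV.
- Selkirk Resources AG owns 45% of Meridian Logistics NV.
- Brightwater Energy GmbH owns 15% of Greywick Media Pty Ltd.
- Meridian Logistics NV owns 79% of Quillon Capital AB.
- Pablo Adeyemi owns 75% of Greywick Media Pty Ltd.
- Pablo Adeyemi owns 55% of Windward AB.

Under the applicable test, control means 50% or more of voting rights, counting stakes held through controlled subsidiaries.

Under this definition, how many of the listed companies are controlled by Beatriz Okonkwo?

Beatriz holds 100% of Brightwater, so Beatriz controls Brightwater.
Beatriz holds 100% of Everline, so Beatriz controls Everline.
No other company's threshold is met.
Beatriz controls 2 companies.

2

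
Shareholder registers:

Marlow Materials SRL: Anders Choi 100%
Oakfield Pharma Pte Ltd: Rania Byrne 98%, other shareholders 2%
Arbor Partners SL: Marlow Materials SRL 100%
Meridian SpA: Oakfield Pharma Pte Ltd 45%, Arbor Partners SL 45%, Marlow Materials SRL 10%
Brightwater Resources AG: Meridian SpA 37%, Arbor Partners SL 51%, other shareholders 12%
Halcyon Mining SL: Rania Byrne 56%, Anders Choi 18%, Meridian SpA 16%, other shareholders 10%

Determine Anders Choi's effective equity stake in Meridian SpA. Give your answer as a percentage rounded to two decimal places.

55.00%

Anders reaches Meridian along 2 paths.
Via Marlow → Arbor: 100% × 100% × 45% = 45%.
Via Marlow: 100% × 10% = 10%.
Total: 45% + 10% = 55%.
Rounded: 55.00%.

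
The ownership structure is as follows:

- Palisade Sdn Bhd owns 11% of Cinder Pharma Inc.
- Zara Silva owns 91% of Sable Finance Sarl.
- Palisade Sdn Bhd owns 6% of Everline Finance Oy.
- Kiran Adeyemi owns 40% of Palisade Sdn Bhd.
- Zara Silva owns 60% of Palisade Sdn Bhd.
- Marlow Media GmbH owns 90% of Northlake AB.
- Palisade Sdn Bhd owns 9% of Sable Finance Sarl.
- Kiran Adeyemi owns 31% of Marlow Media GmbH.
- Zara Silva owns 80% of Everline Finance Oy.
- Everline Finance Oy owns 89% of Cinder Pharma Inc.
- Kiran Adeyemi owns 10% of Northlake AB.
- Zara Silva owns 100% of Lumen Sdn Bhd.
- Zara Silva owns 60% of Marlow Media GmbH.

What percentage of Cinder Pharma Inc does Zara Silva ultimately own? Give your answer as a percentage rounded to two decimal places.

Zara reaches Cinder along 3 paths.
Via Everline: 80% × 89% = 71.2%.
Via Palisade → Everline: 60% × 6% × 89% = 3.204%.
Via Palisade: 60% × 11% = 6.6%.
Total: 71.2% + 3.204% + 6.6% = 81.004%.
Rounded: 81.00%.

81.00%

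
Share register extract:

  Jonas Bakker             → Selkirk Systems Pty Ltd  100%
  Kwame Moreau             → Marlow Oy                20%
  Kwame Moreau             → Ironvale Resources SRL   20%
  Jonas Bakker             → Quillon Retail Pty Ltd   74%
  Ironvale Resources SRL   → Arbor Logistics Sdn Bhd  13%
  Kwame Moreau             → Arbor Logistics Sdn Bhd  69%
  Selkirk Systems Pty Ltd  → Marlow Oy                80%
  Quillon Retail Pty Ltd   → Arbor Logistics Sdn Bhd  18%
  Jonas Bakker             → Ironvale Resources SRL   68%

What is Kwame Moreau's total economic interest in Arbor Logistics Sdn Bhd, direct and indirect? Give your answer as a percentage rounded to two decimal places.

71.60%

Kwame reaches Arbor along 2 paths.
Direct stake: 69% = 69%.
Via Ironvale: 20% × 13% = 2.6%.
Total: 69% + 2.6% = 71.6%.
Rounded: 71.60%.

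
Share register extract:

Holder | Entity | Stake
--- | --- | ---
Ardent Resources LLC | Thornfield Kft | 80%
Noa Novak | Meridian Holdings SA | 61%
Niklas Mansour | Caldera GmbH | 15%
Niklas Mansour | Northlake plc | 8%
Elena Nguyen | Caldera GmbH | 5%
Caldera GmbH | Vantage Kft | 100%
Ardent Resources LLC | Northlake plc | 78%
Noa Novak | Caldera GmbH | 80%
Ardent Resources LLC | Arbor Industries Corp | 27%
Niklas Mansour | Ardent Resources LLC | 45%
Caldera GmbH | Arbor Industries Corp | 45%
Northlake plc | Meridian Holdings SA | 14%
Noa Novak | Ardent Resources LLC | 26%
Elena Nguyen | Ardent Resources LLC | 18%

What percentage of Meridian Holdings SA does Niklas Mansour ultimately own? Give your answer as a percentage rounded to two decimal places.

Niklas reaches Meridian along 2 paths.
Via Ardent → Northlake: 45% × 78% × 14% = 4.914%.
Via Northlake: 8% × 14% = 1.12%.
Total: 4.914% + 1.12% = 6.034%.
Rounded: 6.03%.

6.03%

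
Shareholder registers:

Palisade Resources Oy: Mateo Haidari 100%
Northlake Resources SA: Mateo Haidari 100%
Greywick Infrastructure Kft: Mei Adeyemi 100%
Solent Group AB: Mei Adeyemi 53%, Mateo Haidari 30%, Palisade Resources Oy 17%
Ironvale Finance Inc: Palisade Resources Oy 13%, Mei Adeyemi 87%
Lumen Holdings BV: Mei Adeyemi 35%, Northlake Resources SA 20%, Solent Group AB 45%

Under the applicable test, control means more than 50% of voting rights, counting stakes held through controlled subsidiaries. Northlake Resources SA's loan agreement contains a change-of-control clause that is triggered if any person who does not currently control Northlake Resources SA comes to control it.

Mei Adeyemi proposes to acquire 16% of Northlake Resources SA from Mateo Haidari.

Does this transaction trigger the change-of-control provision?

The purchase adds only to Mei's holdings (Mateo's stake shrinks), so Mei is the only person who could newly come to control Northlake.
Mei holds 100% of Greywick, so Mei controls Greywick.
Mei holds 53% of Solent, so Mei controls Solent.
Mei holds 87% of Ironvale, so Mei controls Ironvale.
Mei and Solent together hold 35% + 45% = 80% of Lumen, so Mei controls Lumen.
Neither Mei nor any entity Mei controls holds any voting interest in Northlake.
So before the transaction, Mei does not control Northlake.
After the purchase, Mei holds 16% of Northlake directly, and Mateo's stake falls to 84%.
After the transaction, Mei's side holds 16% of Northlake, not > 50%, so Mei still does not control Northlake.
No new person acquires control, so the clause is not triggered.

No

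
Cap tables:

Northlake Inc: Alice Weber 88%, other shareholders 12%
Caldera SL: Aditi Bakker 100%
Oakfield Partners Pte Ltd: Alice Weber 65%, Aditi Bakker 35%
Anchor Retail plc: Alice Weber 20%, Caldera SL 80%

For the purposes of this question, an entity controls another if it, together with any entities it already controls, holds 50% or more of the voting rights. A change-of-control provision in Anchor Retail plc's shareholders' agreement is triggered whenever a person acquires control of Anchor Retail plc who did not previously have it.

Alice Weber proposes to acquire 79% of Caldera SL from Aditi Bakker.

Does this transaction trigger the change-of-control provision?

The purchase adds only to Alice's holdings (Aditi's stake shrinks), so Alice is the only person who could newly come to control Anchor.
Alice holds 88% of Northlake, so Alice controls Northlake.
Alice holds 65% of Oakfield, so Alice controls Oakfield.
In Anchor, Alice's side holds only 20%, not ≥ 50%.
So before the transaction, Alice does not control Anchor.
After the purchase, Alice holds 79% of Caldera directly, and Aditi's stake falls to 21%.
Alice holds 79% of Caldera, so Alice controls Caldera.
Alice and Caldera together hold 20% + 80% = 100% of Anchor, so Alice controls Anchor.
Alice did not control Anchor before and does after, so the clause is triggered.

Yes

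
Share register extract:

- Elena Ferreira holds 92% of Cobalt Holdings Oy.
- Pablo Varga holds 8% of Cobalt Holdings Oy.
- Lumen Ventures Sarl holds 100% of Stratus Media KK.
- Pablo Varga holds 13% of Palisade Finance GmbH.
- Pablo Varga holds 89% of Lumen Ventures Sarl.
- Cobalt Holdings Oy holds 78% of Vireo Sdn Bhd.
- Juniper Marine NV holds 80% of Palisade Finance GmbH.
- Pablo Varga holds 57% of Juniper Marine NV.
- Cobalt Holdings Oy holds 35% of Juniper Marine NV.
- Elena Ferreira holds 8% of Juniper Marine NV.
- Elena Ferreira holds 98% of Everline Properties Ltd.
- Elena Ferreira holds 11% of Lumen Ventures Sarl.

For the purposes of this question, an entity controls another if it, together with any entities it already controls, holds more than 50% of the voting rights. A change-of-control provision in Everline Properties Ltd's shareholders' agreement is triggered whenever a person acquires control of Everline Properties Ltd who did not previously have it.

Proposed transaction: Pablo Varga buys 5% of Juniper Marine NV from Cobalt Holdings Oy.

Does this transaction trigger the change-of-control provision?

No

The purchase adds only to Pablo's holdings (Cobalt's stake shrinks), so Pablo is the only person who could newly come to control Everline.
Pablo holds 89% of Lumen, so Pablo controls Lumen.
Pablo holds 57% of Juniper, so Pablo controls Juniper.
Pablo and Juniper together hold 13% + 80% = 93% of Palisade, so Pablo controls Palisade.
Lumen holds 100% of Stratus, so Pablo controls Stratus.
Neither Pablo nor any entity Pablo controls holds any voting interest in Everline.
So before the transaction, Pablo does not control Everline.
After the purchase, Pablo's direct stake in Juniper rises to 57% + 5% = 62%, and Cobalt's stake falls to 30%.
Pablo holds 62% of Juniper, so Pablo controls Juniper.
After the transaction, neither Pablo nor any entity Pablo controls holds a voting interest in Everline, so Pablo still does not control it.
No new person acquires control, so the clause is not triggered.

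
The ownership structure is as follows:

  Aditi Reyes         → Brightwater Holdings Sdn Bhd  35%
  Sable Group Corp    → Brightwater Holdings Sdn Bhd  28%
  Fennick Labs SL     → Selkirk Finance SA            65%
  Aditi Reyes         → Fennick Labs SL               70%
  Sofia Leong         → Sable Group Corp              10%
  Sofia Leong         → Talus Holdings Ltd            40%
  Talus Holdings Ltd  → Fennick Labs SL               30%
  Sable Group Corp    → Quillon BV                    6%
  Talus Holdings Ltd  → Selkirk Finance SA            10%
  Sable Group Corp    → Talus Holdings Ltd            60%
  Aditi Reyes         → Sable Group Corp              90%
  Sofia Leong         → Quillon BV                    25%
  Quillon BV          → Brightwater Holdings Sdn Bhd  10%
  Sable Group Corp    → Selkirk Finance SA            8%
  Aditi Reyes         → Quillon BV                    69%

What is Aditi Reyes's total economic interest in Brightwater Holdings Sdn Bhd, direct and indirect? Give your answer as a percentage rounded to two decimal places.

Aditi reaches Brightwater along 4 paths.
Direct stake: 35% = 35%.
Via Quillon: 69% × 10% = 6.9%.
Via Sable → Quillon: 90% × 6% × 10% = 0.54%.
Via Sable: 90% × 28% = 25.2%.
Total: 35% + 6.9% + 0.54% + 25.2% = 67.64%.

67.64%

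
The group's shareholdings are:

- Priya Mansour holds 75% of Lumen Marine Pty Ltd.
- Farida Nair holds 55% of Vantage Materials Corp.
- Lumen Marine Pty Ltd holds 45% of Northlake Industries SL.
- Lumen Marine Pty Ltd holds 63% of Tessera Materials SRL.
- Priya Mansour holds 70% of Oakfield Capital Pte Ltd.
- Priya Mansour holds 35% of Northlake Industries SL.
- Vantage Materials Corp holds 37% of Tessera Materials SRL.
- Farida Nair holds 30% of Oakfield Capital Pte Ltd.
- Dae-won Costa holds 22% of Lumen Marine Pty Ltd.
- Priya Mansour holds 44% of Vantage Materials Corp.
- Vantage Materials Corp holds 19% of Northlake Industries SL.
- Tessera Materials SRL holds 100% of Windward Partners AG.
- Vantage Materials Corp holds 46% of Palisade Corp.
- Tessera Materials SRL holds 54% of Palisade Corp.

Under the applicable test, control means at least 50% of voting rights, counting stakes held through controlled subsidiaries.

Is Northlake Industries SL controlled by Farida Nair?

Farida holds 55% of Vantage, so Farida controls Vantage.
In Northlake, Farida's side holds only 19%, not ≥ 50%.
So Farida does not control Northlake.

No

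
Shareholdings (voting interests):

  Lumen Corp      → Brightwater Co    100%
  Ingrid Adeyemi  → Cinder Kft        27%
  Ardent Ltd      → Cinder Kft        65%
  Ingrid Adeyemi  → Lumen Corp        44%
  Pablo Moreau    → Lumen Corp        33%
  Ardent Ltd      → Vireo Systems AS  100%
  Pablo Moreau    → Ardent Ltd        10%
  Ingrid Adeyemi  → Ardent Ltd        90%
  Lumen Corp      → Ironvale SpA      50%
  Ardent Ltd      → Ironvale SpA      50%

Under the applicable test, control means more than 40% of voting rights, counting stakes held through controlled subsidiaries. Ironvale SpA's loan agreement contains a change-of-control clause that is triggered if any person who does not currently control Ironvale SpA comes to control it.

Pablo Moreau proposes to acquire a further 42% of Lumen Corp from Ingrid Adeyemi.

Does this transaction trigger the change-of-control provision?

The purchase adds only to Pablo's holdings (Ingrid's stake shrinks), so Pablo is the only person who could newly come to control Ironvale.
Pablo's largest direct stake is 33% in Lumen, which does not meet the threshold, so Pablo controls no company.
Neither Pablo nor any entity Pablo controls holds any voting interest in Ironvale.
So before the transaction, Pablo does not control Ironvale.
After the purchase, Pablo's direct stake in Lumen rises to 33% + 42% = 75%, and Ingrid's stake falls to 2%.
Pablo holds 75% of Lumen, so Pablo controls Lumen.
Lumen holds 50% of Ironvale, so Pablo controls Ironvale.
Pablo did not control Ironvale before and does after, so the clause is triggered.

Yes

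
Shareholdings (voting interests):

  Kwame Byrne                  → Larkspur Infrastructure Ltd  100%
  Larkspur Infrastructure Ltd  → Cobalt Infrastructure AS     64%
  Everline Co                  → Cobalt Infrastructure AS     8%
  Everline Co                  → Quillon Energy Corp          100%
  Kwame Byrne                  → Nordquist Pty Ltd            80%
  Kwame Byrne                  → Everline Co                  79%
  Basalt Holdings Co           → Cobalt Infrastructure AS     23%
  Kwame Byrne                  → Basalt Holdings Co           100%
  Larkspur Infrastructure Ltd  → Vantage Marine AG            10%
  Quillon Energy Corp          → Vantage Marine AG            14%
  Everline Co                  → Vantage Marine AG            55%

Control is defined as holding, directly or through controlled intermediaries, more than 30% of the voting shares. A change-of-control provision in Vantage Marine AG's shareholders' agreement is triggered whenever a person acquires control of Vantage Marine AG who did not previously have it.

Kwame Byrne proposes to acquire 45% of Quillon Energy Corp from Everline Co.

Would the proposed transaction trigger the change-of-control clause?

The purchase adds only to Kwame's holdings (Everline's stake shrinks), so Kwame is the only person who could newly come to control Vantage.
Kwame holds 100% of Larkspur, so Kwame controls Larkspur.
Kwame holds 79% of Everline, so Kwame controls Everline.
Everline holds 100% of Quillon, so Kwame controls Quillon.
Everline and Larkspur and Quillon together hold 55% + 10% + 14% = 79% of Vantage, so Kwame controls Vantage.
So Kwame already controls Vantage before the transaction.
After the purchase, Kwame holds 45% of Quillon directly, and Everline's stake falls to 55%.
Kwame controlled Vantage already, so this is not a new person acquiring control; every other person's position is unchanged or reduced.
No new person acquires control, so the clause is not triggered.

No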